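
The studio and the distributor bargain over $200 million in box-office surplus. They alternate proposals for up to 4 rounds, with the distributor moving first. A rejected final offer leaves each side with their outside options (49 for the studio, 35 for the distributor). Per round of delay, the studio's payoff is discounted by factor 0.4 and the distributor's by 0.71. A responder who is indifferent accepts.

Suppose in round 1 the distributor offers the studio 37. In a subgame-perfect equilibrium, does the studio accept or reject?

Round 4 (the studio proposes): the distributor gets 35 if talks fail, so the studio offers 35 and keeps 165.
Round 3 (the distributor proposes): the studio can get 165 next round, worth 0.4 × 165 = 66 now. The distributor offers 66 and keeps 200 − 66 = 134.
Round 2 (the studio proposes): the distributor can get 134 next round, worth 0.71 × 134 = 95.14 now, so the studio offers 95.14, keeping 104.86.
So by rejecting in round 1, the studio gets 104.86 next round, worth 0.4 × 104.86 = 41.944 now.
Offer 37 < 41.944, so the studio rejects.

Reject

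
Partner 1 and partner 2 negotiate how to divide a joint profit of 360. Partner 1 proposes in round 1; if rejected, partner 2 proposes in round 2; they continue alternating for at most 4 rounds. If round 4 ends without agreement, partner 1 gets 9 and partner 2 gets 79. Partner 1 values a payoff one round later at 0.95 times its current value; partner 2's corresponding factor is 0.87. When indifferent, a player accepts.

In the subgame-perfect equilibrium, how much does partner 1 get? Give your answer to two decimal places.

Round 4 (partner 2 proposes): partner 1 gets 9 if talks fail, so partner 2 offers 9 and keeps 351.
Round 3 (partner 1 proposes): partner 2 can get 351 next round, worth 0.87 × 351 = 305.37 now. Partner 1 offers 305.37 and keeps 360 − 305.37 = 54.63.
Round 2 (partner 2 proposes): partner 1 can get 54.63 next round, worth 0.95 × 54.63 = 51.8985 now, so partner 2 offers 51.8985, keeping 308.1015.
Round 1 (partner 1 proposes): partner 2 can get 308.1015 next round, worth 0.87 × 308.1015 = 268.048305 now, so partner 1 offers 268.048305, keeping 91.951695.

91.95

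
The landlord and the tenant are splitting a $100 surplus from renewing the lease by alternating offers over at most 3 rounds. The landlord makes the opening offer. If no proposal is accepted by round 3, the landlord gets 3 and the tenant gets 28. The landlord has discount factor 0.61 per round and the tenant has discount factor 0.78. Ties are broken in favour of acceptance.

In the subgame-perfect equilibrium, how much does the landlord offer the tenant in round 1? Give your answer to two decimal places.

Round 3 (the landlord proposes): the tenant gets 28 if talks fail, so the landlord offers 28 and keeps 72.
Round 2 (the tenant proposes): the landlord can get 72 next round, worth 0.61 × 72 = 43.92 now, so the tenant offers 43.92, keeping 56.08.
Round 1 (the landlord proposes): the tenant can get 56.08 next round, worth 0.78 × 56.08 = 43.7424 now, so the landlord offers 43.7424, keeping 56.2576.

43.74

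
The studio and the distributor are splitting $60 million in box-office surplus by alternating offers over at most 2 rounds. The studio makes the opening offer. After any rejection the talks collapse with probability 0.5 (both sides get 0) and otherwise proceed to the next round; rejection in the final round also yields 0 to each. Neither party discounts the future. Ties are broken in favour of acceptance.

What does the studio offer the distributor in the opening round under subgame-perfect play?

30

Round 2 (the distributor proposes): the studio will accept anything ≥ 0, so the distributor offers 0 and keeps 60.
Round 1 (the studio proposes): rejecting gives the distributor an expected 0.5 × 60 = 30. The studio offers 30 and keeps 60 − 30 = 30.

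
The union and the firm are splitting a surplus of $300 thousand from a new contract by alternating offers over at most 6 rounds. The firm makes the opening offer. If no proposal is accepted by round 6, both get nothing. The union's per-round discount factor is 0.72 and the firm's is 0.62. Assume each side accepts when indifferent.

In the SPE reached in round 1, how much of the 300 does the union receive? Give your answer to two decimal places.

161.76

Round 6 (the union proposes): the firm will accept anything ≥ 0, so the union offers 0 and keeps 300.
Round 5 (the firm proposes): the union can get 300 next round, worth 0.72 × 300 = 216 now. The firm offers 216 and keeps 300 − 216 = 84.
Round 4 (the union proposes): the firm can get 84 next round, worth 0.62 × 84 = 52.08 now. The union offers 52.08 and keeps 300 − 52.08 = 247.92.
Round 3 (the firm proposes): the union can get 247.92 next round, worth 0.72 × 247.92 = 178.5024 now; the firm offers that and keeps 121.4976.
Round 2 (the union proposes): the firm can get 121.4976 next round, worth 0.62 × 121.4976 = 75.328512 now. The union offers 75.328512 and keeps 300 − 75.328512 = 224.671488.
Round 1 (the firm proposes): the union can get 224.671488 next round, worth 0.72 × 224.671488 = 161.76347136 now; the firm offers that and keeps 138.23652864.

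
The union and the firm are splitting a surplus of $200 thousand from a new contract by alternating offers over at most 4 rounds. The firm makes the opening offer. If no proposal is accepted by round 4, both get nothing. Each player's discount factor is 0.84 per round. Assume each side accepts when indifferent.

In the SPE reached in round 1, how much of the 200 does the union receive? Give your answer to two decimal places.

145.42

Round 4 (the union proposes): the firm will accept anything ≥ 0, so the union offers 0 and keeps 200.
Round 3 (the firm proposes): the union can get 200 next round, worth 0.84 × 200 = 168 now. The firm offers 168 and keeps 200 − 168 = 32.
Round 2 (the union proposes): the firm can get 32 next round, worth 0.84 × 32 = 26.88 now; the union offers that and keeps 173.12.
Round 1 (the firm proposes): the union can get 173.12 next round, worth 0.84 × 173.12 = 145.4208 now, so the firm offers 145.4208, keeping 54.5792.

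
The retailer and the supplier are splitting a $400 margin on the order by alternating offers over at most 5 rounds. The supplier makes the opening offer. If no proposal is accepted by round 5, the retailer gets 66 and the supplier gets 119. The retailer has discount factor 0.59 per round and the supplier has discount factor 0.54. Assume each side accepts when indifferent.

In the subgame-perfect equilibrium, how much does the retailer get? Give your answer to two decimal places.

149.85

Round 5 (the supplier proposes): the retailer gets 66 if talks fail, so the supplier offers 66 and keeps 334.
Round 4 (the retailer proposes): the supplier can get 334 next round, worth 0.54 × 334 = 180.36 now; the retailer offers that and keeps 219.64.
Round 3 (the supplier proposes): the retailer can get 219.64 next round, worth 0.59 × 219.64 = 129.5876 now; the supplier offers that and keeps 270.4124.
Round 2 (the retailer proposes): the supplier can get 270.4124 next round, worth 0.54 × 270.4124 = 146.022696 now, so the retailer offers 146.022696, keeping 253.977304.
Round 1 (the supplier proposes): the retailer can get 253.977304 next round, worth 0.59 × 253.977304 = 149.84660936 now. The supplier offers 149.84660936 and keeps 400 − 149.84660936 = 250.15339064.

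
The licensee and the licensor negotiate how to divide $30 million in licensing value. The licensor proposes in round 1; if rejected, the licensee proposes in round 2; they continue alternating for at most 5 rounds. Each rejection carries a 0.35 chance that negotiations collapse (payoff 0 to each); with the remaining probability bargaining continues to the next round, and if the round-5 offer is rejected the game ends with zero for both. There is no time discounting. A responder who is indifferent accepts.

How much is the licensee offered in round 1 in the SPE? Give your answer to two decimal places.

9.71

Round 5 (the licensor proposes): rejection yields 0 for the licensee; the licensor offers 0 and keeps 30.
Round 4 (the licensee proposes): rejecting gives the licensor an expected 0.65 × 30 = 19.5. The licensee offers 19.5 and keeps 30 − 19.5 = 10.5.
Round 3 (the licensor proposes): rejecting gives the licensee an expected 0.65 × 10.5 = 6.825. The licensor offers 6.825 and keeps 30 − 6.825 = 23.175.
Round 2 (the licensee proposes): rejecting gives the licensor an expected 0.65 × 23.175 = 15.06375, so the licensee offers 15.06375, keeping 14.93625.
Round 1 (the licensor proposes): rejecting gives the licensee an expected 0.65 × 14.93625 = 9.7085625. The licensor offers 9.7085625 and keeps 30 − 9.7085625 = 20.2914375.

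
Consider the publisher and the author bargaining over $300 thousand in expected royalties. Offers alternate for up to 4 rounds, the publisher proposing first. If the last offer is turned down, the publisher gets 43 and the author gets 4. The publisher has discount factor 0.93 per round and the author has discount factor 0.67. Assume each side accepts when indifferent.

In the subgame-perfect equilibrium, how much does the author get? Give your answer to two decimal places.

121.36

Round 4 (the author proposes): the publisher gets 43 if talks fail, so the author offers 43 and keeps 257.
Round 3 (the publisher proposes): the author can get 257 next round, worth 0.67 × 257 = 172.19 now; the publisher offers that and keeps 127.81.
Round 2 (the author proposes): the publisher can get 127.81 next round, worth 0.93 × 127.81 = 118.8633 now. The author offers 118.8633 and keeps 300 − 118.8633 = 181.1367.
Round 1 (the publisher proposes): the author can get 181.1367 next round, worth 0.67 × 181.1367 = 121.361589 now. The publisher offers 121.361589 and keeps 300 − 121.361589 = 178.638411.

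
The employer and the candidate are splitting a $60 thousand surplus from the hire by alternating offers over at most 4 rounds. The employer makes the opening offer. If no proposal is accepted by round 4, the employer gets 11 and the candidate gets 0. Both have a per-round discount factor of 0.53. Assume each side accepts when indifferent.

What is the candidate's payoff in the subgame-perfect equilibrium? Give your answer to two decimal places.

Work backward from the last round.
Round 4 (the candidate proposes): the employer gets 11 if talks fail, so the candidate offers 11 and keeps 49.
Round 3 (the employer proposes): the candidate can get 49 next round, worth 0.53 × 49 = 25.97 now. The employer offers 25.97 and keeps 60 − 25.97 = 34.03.
Round 2 (the candidate proposes): the employer can get 34.03 next round, worth 0.53 × 34.03 = 18.0359 now; the candidate offers that and keeps 41.9641.
Round 1 (the employer proposes): the candidate can get 41.9641 next round, worth 0.53 × 41.9641 = 22.240973 now; the employer offers that and keeps 37.759027.

22.24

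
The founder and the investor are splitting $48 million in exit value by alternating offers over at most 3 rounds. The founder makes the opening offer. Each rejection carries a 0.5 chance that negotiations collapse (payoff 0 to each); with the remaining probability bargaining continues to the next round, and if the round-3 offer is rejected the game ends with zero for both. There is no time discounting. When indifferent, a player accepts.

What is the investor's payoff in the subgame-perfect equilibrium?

12

By backward induction:
Round 3 (the founder proposes): rejection yields 0 for the investor; the founder offers 0 and keeps 48.
Round 2 (the investor proposes): rejecting gives the founder an expected 0.5 × 48 = 24; the investor offers that and keeps 24.
Round 1 (the founder proposes): rejecting gives the investor an expected 0.5 × 24 = 12, so the founder offers 12, keeping 36.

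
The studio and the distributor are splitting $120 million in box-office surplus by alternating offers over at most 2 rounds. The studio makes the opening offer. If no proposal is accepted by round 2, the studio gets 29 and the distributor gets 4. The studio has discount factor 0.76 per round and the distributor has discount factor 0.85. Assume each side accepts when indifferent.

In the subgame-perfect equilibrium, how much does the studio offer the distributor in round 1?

77.35

By backward induction:
Round 2 (the distributor proposes): the studio gets 29 if talks fail, so the distributor offers 29 and keeps 91.
Round 1 (the studio proposes): the distributor can get 91 next round, worth 0.85 × 91 = 77.35 now. The studio offers 77.35 and keeps 120 − 77.35 = 42.65.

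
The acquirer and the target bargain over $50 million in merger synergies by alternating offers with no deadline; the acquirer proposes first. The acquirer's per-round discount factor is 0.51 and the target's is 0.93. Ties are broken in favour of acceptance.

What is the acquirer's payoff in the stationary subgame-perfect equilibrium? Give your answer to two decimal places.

Let x be the acquirer's share when the acquirer proposes and y be the target's share when the target proposes.
The target accepts iff offered ≥ 0.93·y, so x = 50 − 0.93y. Symmetrically y = 50 − 0.51x.
Substituting: x = 50 − 0.93(50 − 0.51x), giving x(1 − 0.51·0.93) = 50(1 − 0.93).
So x = 50 × 0.07 / 0.5257 ≈ 6.6578, and the target receives 50 − x ≈ 43.3422.

6.66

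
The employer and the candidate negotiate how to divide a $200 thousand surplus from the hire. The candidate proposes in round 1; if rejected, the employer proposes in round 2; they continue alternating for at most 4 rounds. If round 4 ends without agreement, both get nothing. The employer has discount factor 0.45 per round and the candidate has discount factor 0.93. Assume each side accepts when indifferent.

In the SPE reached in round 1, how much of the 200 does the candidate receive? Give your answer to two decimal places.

156.04

Round 4 (the employer proposes): the candidate will accept anything ≥ 0, so the employer offers 0 and keeps 200.
Round 3 (the candidate proposes): the employer can get 200 next round, worth 0.45 × 200 = 90 now, so the candidate offers 90, keeping 110.
Round 2 (the employer proposes): the candidate can get 110 next round, worth 0.93 × 110 = 102.3 now. The employer offers 102.3 and keeps 200 − 102.3 = 97.7.
Round 1 (the candidate proposes): the employer can get 97.7 next round, worth 0.45 × 97.7 = 43.965 now, so the candidate offers 43.965, keeping 156.035.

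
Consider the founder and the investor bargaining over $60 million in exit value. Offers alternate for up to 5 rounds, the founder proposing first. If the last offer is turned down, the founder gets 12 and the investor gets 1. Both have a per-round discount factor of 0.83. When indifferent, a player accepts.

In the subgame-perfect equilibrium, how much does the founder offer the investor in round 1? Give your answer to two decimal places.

Work backward from the last round.
Round 5 (the founder proposes): the investor gets 1 if talks fail, so the founder offers 1 and keeps 59.
Round 4 (the investor proposes): the founder can get 59 next round, worth 0.83 × 59 = 48.97 now, so the investor offers 48.97, keeping 11.03.
Round 3 (the founder proposes): the investor can get 11.03 next round, worth 0.83 × 11.03 = 9.1549 now, so the founder offers 9.1549, keeping 50.8451.
Round 2 (the investor proposes): the founder can get 50.8451 next round, worth 0.83 × 50.8451 = 42.201433 now; the investor offers that and keeps 17.798567.
Round 1 (the founder proposes): the investor can get 17.798567 next round, worth 0.83 × 17.798567 = 14.77281061 now, so the founder offers 14.77281061, keeping 45.22718939.

14.77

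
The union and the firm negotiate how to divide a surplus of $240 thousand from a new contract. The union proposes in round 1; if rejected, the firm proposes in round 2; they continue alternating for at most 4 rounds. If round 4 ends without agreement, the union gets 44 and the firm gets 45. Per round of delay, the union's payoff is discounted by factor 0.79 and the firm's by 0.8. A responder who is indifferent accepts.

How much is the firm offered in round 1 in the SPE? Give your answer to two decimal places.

139.42

Round 4 (the firm proposes): the union gets 44 if talks fail, so the firm offers 44 and keeps 196.
Round 3 (the union proposes): the firm can get 196 next round, worth 0.8 × 196 = 156.8 now, so the union offers 156.8, keeping 83.2.
Round 2 (the firm proposes): the union can get 83.2 next round, worth 0.79 × 83.2 = 65.728 now; the firm offers that and keeps 174.272.
Round 1 (the union proposes): the firm can get 174.272 next round, worth 0.8 × 174.272 = 139.4176 now. The union offers 139.4176 and keeps 240 − 139.4176 = 100.5824.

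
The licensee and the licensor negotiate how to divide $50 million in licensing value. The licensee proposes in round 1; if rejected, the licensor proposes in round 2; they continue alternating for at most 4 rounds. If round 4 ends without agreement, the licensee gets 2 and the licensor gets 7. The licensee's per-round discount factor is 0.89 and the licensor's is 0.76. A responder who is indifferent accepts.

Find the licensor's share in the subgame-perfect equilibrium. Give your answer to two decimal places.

Round 4 (the licensor proposes): the licensee gets 2 if talks fail, so the licensor offers 2 and keeps 48.
Round 3 (the licensee proposes): the licensor can get 48 next round, worth 0.76 × 48 = 36.48 now; the licensee offers that and keeps 13.52.
Round 2 (the licensor proposes): the licensee can get 13.52 next round, worth 0.89 × 13.52 = 12.0328 now; the licensor offers that and keeps 37.9672.
Round 1 (the licensee proposes): the licensor can get 37.9672 next round, worth 0.76 × 37.9672 = 28.855072 now. The licensee offers 28.855072 and keeps 50 − 28.855072 = 21.144928.

28.86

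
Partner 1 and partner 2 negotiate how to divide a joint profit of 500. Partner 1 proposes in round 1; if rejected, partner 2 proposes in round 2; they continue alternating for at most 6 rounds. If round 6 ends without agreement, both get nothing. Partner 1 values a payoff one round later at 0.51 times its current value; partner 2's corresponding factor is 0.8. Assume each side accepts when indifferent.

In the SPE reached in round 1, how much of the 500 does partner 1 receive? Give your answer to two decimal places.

Round 6 (partner 2 proposes): partner 1 will accept anything ≥ 0, so partner 2 offers 0 and keeps 500.
Round 5 (partner 1 proposes): partner 2 can get 500 next round, worth 0.8 × 500 = 400 now; partner 1 offers that and keeps 100.
Round 4 (partner 2 proposes): partner 1 can get 100 next round, worth 0.51 × 100 = 51 now. Partner 2 offers 51 and keeps 500 − 51 = 449.
Round 3 (partner 1 proposes): partner 2 can get 449 next round, worth 0.8 × 449 = 359.2 now. Partner 1 offers 359.2 and keeps 500 − 359.2 = 140.8.
Round 2 (partner 2 proposes): partner 1 can get 140.8 next round, worth 0.51 × 140.8 = 71.808 now. Partner 2 offers 71.808 and keeps 500 − 71.808 = 428.192.
Round 1 (partner 1 proposes): partner 2 can get 428.192 next round, worth 0.8 × 428.192 = 342.5536 now, so partner 1 offers 342.5536, keeping 157.4464.

157.45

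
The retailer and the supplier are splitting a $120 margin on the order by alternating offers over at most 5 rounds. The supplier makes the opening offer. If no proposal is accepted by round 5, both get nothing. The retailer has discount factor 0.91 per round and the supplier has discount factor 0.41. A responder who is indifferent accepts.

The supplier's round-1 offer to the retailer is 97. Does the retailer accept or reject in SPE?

Work out the retailer's continuation value if the offer is rejected.
Round 5 (the supplier proposes): rejection yields 0 for the retailer; the supplier offers 0 and keeps 120.
Round 4 (the retailer proposes): the supplier can get 120 next round, worth 0.41 × 120 = 49.2 now; the retailer offers that and keeps 70.8.
Round 3 (the supplier proposes): the retailer can get 70.8 next round, worth 0.91 × 70.8 = 64.428 now. The supplier offers 64.428 and keeps 120 − 64.428 = 55.572.
Round 2 (the retailer proposes): the supplier can get 55.572 next round, worth 0.41 × 55.572 = 22.78452 now. The retailer offers 22.78452 and keeps 120 − 22.78452 = 97.21548.
So by rejecting in round 1, the retailer gets 97.21548 next round, worth 0.91 × 97.21548 = 88.4660868 now.
Offer 97 ≥ 88.4660868, so the retailer accepts.

Accept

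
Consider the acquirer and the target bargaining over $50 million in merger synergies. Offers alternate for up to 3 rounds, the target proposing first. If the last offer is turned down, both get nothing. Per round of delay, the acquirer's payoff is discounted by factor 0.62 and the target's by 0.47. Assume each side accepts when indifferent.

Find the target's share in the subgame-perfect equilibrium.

33.57

Round 3 (the target proposes): rejection yields 0 for the acquirer; the target offers 0 and keeps 50.
Round 2 (the acquirer proposes): the target can get 50 next round, worth 0.47 × 50 = 23.5 now. The acquirer offers 23.5 and keeps 50 − 23.5 = 26.5.
Round 1 (the target proposes): the acquirer can get 26.5 next round, worth 0.62 × 26.5 = 16.43 now, so the target offers 16.43, keeping 33.57.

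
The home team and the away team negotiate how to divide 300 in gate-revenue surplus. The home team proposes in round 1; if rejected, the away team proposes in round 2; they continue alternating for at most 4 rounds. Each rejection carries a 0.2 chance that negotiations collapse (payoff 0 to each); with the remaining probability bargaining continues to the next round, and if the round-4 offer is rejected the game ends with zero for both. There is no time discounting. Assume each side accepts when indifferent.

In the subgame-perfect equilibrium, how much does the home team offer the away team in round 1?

201.6

By backward induction:
Round 4 (the away team proposes): the home team will accept anything ≥ 0, so the away team offers 0 and keeps 300.
Round 3 (the home team proposes): rejecting gives the away team an expected 0.8 × 300 = 240. The home team offers 240 and keeps 300 − 240 = 60.
Round 2 (the away team proposes): rejecting gives the home team an expected 0.8 × 60 = 48. The away team offers 48 and keeps 300 − 48 = 252.
Round 1 (the home team proposes): rejecting gives the away team an expected 0.8 × 252 = 201.6. The home team offers 201.6 and keeps 300 − 201.6 = 98.4.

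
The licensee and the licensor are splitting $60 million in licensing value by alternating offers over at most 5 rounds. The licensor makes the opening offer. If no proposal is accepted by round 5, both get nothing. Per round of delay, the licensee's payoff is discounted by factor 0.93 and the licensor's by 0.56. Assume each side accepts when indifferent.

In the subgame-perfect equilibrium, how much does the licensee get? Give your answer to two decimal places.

37.34

By backward induction:
Round 5 (the licensor proposes): the licensee will accept anything ≥ 0, so the licensor offers 0 and keeps 60.
Round 4 (the licensee proposes): the licensor can get 60 next round, worth 0.56 × 60 = 33.6 now; the licensee offers that and keeps 26.4.
Round 3 (the licensor proposes): the licensee can get 26.4 next round, worth 0.93 × 26.4 = 24.552 now. The licensor offers 24.552 and keeps 60 − 24.552 = 35.448.
Round 2 (the licensee proposes): the licensor can get 35.448 next round, worth 0.56 × 35.448 = 19.85088 now, so the licensee offers 19.85088, keeping 40.14912.
Round 1 (the licensor proposes): the licensee can get 40.14912 next round, worth 0.93 × 40.14912 = 37.3386816 now; the licensor offers that and keeps 22.6613184.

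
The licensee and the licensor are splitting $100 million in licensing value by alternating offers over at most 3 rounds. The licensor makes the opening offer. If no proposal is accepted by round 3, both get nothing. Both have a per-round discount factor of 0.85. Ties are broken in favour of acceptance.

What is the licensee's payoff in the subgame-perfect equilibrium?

12.75

Round 3 (the licensor proposes): the licensee will accept anything ≥ 0, so the licensor offers 0 and keeps 100.
Round 2 (the licensee proposes): the licensor can get 100 next round, worth 0.85 × 100 = 85 now; the licensee offers that and keeps 15.
Round 1 (the licensor proposes): the licensee can get 15 next round, worth 0.85 × 15 = 12.75 now; the licensor offers that and keeps 87.25.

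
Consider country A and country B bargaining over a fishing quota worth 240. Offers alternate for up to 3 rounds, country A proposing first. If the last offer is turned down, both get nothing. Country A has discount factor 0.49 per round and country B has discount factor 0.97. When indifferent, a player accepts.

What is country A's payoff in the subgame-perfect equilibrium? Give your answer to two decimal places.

By backward induction:
Round 3 (country A proposes): country B will accept anything ≥ 0, so country A offers 0 and keeps 240.
Round 2 (country B proposes): country A can get 240 next round, worth 0.49 × 240 = 117.6 now; country B offers that and keeps 122.4.
Round 1 (country A proposes): country B can get 122.4 next round, worth 0.97 × 122.4 = 118.728 now. Country A offers 118.728 and keeps 240 − 118.728 = 121.272.

121.27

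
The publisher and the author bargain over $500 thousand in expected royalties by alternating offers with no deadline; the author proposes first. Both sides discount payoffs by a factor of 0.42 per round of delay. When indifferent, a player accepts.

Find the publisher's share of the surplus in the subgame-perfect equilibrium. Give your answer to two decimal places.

Let x be the author's share when the author proposes and y be the publisher's share when the publisher proposes.
The publisher accepts iff offered ≥ 0.42·y, so x = 500 − 0.42y. Symmetrically y = 500 − 0.42x.
Substituting: x = 500 − 0.42(500 − 0.42x), giving x(1 − 0.42·0.42) = 500(1 − 0.42).
So x = 500 × 0.58 / 0.8236 ≈ 352.1127, and the publisher receives 500 − x ≈ 147.8873.

147.89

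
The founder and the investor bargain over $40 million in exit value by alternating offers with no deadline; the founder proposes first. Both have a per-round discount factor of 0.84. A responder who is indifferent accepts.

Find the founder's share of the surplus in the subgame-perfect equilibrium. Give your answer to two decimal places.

21.74

Let x be the founder's share when the founder proposes and y be the investor's share when the investor proposes.
The investor accepts iff offered ≥ 0.84·y, so x = 40 − 0.84y. Symmetrically y = 40 − 0.84x.
Substituting: x = 40 − 0.84(40 − 0.84x), giving x(1 − 0.84·0.84) = 40(1 − 0.84).
So x = 40 × 0.16 / 0.2944 ≈ 21.7391, and the investor receives 40 − x ≈ 18.2609.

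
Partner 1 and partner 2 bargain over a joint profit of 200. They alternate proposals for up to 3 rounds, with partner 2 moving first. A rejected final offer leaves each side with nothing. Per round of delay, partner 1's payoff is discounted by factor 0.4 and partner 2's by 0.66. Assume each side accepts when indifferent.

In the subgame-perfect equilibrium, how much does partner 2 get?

172.8

Round 3 (partner 2 proposes): partner 1 will accept anything ≥ 0, so partner 2 offers 0 and keeps 200.
Round 2 (partner 1 proposes): partner 2 can get 200 next round, worth 0.66 × 200 = 132 now, so partner 1 offers 132, keeping 68.
Round 1 (partner 2 proposes): partner 1 can get 68 next round, worth 0.4 × 68 = 27.2 now; partner 2 offers that and keeps 172.8.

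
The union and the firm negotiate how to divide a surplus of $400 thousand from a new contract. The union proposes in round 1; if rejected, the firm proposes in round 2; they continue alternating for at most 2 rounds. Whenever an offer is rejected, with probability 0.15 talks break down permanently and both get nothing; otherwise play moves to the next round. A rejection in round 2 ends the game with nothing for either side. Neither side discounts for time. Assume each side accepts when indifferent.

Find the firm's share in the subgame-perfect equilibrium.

By backward induction:
Round 2 (the firm proposes): the union will accept anything ≥ 0, so the firm offers 0 and keeps 400.
Round 1 (the union proposes): rejecting gives the firm an expected 0.85 × 400 = 340, so the union offers 340, keeping 60.

340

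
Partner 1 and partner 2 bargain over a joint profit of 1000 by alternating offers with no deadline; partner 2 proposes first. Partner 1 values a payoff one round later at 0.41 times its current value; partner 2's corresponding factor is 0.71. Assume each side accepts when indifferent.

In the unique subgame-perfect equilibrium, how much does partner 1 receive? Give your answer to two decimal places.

Let x be partner 2's share when partner 2 proposes and y be partner 1's share when partner 1 proposes.
Partner 1 accepts iff offered ≥ 0.41·y, so x = 1000 − 0.41y. Symmetrically y = 1000 − 0.71x.
Substituting: x = 1000 − 0.41(1000 − 0.71x), giving x(1 − 0.71·0.41) = 1000(1 − 0.41).
So x = 1000 × 0.59 / 0.7089 ≈ 832.2754, and partner 1 receives 1000 − x ≈ 167.7246.

167.72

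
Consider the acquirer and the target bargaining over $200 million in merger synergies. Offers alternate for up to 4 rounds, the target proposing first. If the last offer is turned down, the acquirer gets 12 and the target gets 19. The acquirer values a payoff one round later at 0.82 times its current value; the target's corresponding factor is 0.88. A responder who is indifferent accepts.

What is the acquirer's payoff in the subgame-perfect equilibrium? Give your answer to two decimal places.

126.78

Round 4 (the acquirer proposes): the target gets 19 if talks fail, so the acquirer offers 19 and keeps 181.
Round 3 (the target proposes): the acquirer can get 181 next round, worth 0.82 × 181 = 148.42 now. The target offers 148.42 and keeps 200 − 148.42 = 51.58.
Round 2 (the acquirer proposes): the target can get 51.58 next round, worth 0.88 × 51.58 = 45.3904 now. The acquirer offers 45.3904 and keeps 200 − 45.3904 = 154.6096.
Round 1 (the target proposes): the acquirer can get 154.6096 next round, worth 0.82 × 154.6096 = 126.779872 now. The target offers 126.779872 and keeps 200 − 126.779872 = 73.220128.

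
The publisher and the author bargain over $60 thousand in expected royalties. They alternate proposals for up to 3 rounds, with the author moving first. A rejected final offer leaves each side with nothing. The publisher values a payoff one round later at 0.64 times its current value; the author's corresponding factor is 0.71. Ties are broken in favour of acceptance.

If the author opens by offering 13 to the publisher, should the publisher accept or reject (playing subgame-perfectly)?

Work out the publisher's continuation value if the offer is rejected.
Round 3 (the author proposes): rejection yields 0 for the publisher; the author offers 0 and keeps 60.
Round 2 (the publisher proposes): the author can get 60 next round, worth 0.71 × 60 = 42.6 now, so the publisher offers 42.6, keeping 17.4.
So by rejecting in round 1, the publisher gets 17.4 next round, worth 0.64 × 17.4 = 11.136 now.
Offer 13 ≥ 11.136, so the publisher accepts.

Accept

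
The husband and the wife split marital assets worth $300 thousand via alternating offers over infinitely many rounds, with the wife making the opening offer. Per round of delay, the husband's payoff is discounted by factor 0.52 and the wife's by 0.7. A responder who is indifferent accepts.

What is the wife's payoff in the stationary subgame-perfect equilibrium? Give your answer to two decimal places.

Let x be the wife's share when the wife proposes and y be the husband's share when the husband proposes.
The husband accepts iff offered ≥ 0.52·y, so x = 300 − 0.52y. Symmetrically y = 300 − 0.7x.
Substituting: x = 300 − 0.52(300 − 0.7x), giving x(1 − 0.7·0.52) = 300(1 − 0.52).
So x = 300 × 0.48 / 0.636 ≈ 226.4151, and the husband receives 300 − x ≈ 73.5849.

226.42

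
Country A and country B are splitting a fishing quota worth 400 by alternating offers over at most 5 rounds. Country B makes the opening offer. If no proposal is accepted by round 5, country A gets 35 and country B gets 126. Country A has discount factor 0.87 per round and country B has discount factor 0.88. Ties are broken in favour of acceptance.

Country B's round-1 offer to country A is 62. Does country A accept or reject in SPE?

Work out country A's continuation value if the offer is rejected.
Round 5 (country B proposes): country A gets 35 if talks fail, so country B offers 35 and keeps 365.
Round 4 (country A proposes): country B can get 365 next round, worth 0.88 × 365 = 321.2 now. Country A offers 321.2 and keeps 400 − 321.2 = 78.8.
Round 3 (country B proposes): country A can get 78.8 next round, worth 0.87 × 78.8 = 68.556 now. Country B offers 68.556 and keeps 400 − 68.556 = 331.444.
Round 2 (country A proposes): country B can get 331.444 next round, worth 0.88 × 331.444 = 291.67072 now. Country A offers 291.67072 and keeps 400 − 291.67072 = 108.32928.
So by rejecting in round 1, country A gets 108.32928 next round, worth 0.87 × 108.32928 = 94.2464736 now.
Offer 62 < 94.2464736, so country A rejects.

Reject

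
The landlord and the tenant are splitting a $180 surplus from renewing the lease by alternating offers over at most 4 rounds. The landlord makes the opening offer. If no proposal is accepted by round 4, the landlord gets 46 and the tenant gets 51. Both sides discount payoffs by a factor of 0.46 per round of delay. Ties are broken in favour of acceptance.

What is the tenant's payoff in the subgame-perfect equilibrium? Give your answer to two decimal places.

Work backward from the last round.
Round 4 (the tenant proposes): the landlord gets 46 if talks fail, so the tenant offers 46 and keeps 134.
Round 3 (the landlord proposes): the tenant can get 134 next round, worth 0.46 × 134 = 61.64 now; the landlord offers that and keeps 118.36.
Round 2 (the tenant proposes): the landlord can get 118.36 next round, worth 0.46 × 118.36 = 54.4456 now. The tenant offers 54.4456 and keeps 180 − 54.4456 = 125.5544.
Round 1 (the landlord proposes): the tenant can get 125.5544 next round, worth 0.46 × 125.5544 = 57.755024 now. The landlord offers 57.755024 and keeps 180 − 57.755024 = 122.244976.

57.76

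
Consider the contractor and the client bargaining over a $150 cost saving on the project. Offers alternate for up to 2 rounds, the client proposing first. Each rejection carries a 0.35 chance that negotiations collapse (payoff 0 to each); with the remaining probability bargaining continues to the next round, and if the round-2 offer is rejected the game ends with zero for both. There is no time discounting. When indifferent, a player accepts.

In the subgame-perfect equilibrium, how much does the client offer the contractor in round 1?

By backward induction:
Round 2 (the contractor proposes): rejection yields 0 for the client; the contractor offers 0 and keeps 150.
Round 1 (the client proposes): rejecting gives the contractor an expected 0.65 × 150 = 97.5. The client offers 97.5 and keeps 150 − 97.5 = 52.5.

97.5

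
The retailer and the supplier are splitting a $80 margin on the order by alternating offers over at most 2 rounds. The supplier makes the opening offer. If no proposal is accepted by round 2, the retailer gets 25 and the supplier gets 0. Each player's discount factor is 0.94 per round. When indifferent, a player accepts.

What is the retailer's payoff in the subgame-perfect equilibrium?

75.2

Solve by backward induction from round 2.
Round 2 (the retailer proposes): rejection yields 0 for the supplier; the retailer offers 0 and keeps 80.
Round 1 (the supplier proposes): the retailer can get 80 next round, worth 0.94 × 80 = 75.2 now, so the supplier offers 75.2, keeping 4.8.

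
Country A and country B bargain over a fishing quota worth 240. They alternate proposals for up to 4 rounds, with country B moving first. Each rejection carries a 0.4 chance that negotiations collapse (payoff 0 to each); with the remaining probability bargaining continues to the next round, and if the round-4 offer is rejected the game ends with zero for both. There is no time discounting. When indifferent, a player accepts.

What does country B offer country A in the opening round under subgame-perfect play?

By backward induction:
Round 4 (country A proposes): rejection yields 0 for country B; country A offers 0 and keeps 240.
Round 3 (country B proposes): rejecting gives country A an expected 0.6 × 240 = 144; country B offers that and keeps 96.
Round 2 (country A proposes): rejecting gives country B an expected 0.6 × 96 = 57.6. Country A offers 57.6 and keeps 240 − 57.6 = 182.4.
Round 1 (country B proposes): rejecting gives country A an expected 0.6 × 182.4 = 109.44. Country B offers 109.44 and keeps 240 − 109.44 = 130.56.

109.44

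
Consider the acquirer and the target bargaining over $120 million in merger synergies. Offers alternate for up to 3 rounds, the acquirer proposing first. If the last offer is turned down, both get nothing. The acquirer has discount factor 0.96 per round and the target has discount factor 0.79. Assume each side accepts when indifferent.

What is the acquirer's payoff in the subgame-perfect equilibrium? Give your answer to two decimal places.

116.21

Round 3 (the acquirer proposes): rejection yields 0 for the target; the acquirer offers 0 and keeps 120.
Round 2 (the target proposes): the acquirer can get 120 next round, worth 0.96 × 120 = 115.2 now. The target offers 115.2 and keeps 120 − 115.2 = 4.8.
Round 1 (the acquirer proposes): the target can get 4.8 next round, worth 0.79 × 4.8 = 3.792 now, so the acquirer offers 3.792, keeping 116.208.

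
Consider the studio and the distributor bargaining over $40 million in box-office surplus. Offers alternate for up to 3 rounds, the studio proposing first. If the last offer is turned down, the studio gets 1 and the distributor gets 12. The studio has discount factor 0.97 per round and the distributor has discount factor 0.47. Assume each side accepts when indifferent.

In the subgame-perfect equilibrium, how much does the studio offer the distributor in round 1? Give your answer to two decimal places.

Solve by backward induction from round 3.
Round 3 (the studio proposes): the distributor gets 12 if talks fail, so the studio offers 12 and keeps 28.
Round 2 (the distributor proposes): the studio can get 28 next round, worth 0.97 × 28 = 27.16 now, so the distributor offers 27.16, keeping 12.84.
Round 1 (the studio proposes): the distributor can get 12.84 next round, worth 0.47 × 12.84 = 6.0348 now, so the studio offers 6.0348, keeping 33.9652.

6.03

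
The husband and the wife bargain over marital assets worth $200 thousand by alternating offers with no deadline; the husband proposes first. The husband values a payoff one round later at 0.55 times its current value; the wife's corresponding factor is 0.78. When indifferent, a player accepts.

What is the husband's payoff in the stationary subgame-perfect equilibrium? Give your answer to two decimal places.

77.06

In a stationary SPE each proposer offers the other exactly their discounted continuation value.
If the husband keeps x when proposing and the wife keeps y when proposing, then x = 200 − 0.78y and y = 200 − 0.55x.
Solving: x = 200(1 − 0.78) / (1 − 0.55·0.78) = 44 / 0.571 ≈ 77.0578.
The wife gets 200 − 77.0578 ≈ 122.9422.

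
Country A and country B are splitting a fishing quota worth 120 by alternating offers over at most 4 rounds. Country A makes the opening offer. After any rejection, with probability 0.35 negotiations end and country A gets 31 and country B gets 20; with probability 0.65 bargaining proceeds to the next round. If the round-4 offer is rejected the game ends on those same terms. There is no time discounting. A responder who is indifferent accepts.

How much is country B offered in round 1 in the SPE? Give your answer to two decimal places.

Round 4 (country B proposes): country A gets 31 if talks fail, so country B offers 31 and keeps 89.
Round 3 (country A proposes): rejecting gives country B an expected 0.65 × 89 + 0.35 × 20 = 64.85, so country A offers 64.85, keeping 55.15.
Round 2 (country B proposes): rejecting gives country A an expected 0.65 × 55.15 + 0.35 × 31 = 46.6975; country B offers that and keeps 73.3025.
Round 1 (country A proposes): rejecting gives country B an expected 0.65 × 73.3025 + 0.35 × 20 = 54.646625, so country A offers 54.646625, keeping 65.353375.

54.65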